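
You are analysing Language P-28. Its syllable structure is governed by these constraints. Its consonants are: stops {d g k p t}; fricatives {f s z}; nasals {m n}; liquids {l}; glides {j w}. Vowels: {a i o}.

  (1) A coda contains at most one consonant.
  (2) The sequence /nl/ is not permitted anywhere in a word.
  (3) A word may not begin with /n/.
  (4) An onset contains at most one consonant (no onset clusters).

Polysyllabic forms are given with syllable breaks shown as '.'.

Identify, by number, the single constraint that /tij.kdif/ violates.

4

/tij.kdif/: syllable 2 onset /kd/ has 2 consonants (> 1).
This is a violation of constraint 4: "An onset contains at most one consonant (no onset clusters)."
The remaining constraints (1, 2, 3) are satisfied.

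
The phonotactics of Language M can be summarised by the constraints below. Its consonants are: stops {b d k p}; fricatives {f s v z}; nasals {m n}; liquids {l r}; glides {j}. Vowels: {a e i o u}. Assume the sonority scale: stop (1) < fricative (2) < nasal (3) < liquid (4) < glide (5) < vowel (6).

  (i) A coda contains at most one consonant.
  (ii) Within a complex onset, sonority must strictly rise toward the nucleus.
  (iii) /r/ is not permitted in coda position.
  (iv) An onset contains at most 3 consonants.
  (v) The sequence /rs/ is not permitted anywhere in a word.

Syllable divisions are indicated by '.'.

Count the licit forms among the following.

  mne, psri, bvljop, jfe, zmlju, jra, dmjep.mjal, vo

mne — violates constraint (ii): syllable 1 onset /mn/: /m/ (nasal, 3) → /n/ (nasal, 3) does not rise → illicit
psri — σ1 onset /psr/ (1→2→4 rises), coda /∅/ ok → licit
bvljop — violates constraint (iv): syllable 1 onset /bvlj/ has 4 consonants (> 3) → illicit
jfe — violates constraint (ii): syllable 1 onset /jf/: /j/ (glide, 5) → /f/ (fricative, 2) does not rise → illicit
zmlju — violates constraint (iv): syllable 1 onset /zmlj/ has 4 consonants (> 3) → illicit
jra — violates constraint (ii): syllable 1 onset /jr/: /j/ (glide, 5) → /r/ (liquid, 4) does not rise → illicit
dmjep.mjal — σ1 onset /dmj/ (1→3→5 rises), coda /p/ ok; σ2 onset /mj/ (3→5 rises), coda /l/ ok → licit
vo — σ1 onset /v/, coda /∅/ ok → licit
Licit: psri, dmjep.mjal, vo → 3.

3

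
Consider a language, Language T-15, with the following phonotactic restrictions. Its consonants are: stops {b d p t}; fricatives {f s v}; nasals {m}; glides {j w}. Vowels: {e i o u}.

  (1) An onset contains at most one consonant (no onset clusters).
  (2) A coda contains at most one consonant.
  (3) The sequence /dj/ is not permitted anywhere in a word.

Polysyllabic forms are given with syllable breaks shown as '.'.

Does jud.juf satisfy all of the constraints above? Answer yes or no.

jud.juf — violates constraint 3: contains banned sequence /dj/ → illicit

no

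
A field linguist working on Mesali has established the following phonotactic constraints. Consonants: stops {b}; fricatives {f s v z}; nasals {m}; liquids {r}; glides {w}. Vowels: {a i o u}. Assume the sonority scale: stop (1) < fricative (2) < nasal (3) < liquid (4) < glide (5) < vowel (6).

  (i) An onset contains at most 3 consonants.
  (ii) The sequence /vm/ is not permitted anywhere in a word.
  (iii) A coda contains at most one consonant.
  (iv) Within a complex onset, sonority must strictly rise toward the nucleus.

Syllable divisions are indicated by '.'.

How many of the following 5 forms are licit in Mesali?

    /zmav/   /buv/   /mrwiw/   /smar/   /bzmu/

/zmav/ — σ1 onset /zm/ (2→3 rises), coda /v/ ok → licit
/buv/ — σ1 onset /b/, coda /v/ ok → licit
/mrwiw/ — σ1 onset /mrw/ (3→4→5 rises), coda /w/ ok → licit
/smar/ — σ1 onset /sm/ (2→3 rises), coda /r/ ok → licit
/bzmu/ — σ1 onset /bzm/ (1→2→3 rises), coda /∅/ ok → licit
Licit: /zmav/, /buv/, /mrwiw/, /smar/, /bzmu/ → 5.

5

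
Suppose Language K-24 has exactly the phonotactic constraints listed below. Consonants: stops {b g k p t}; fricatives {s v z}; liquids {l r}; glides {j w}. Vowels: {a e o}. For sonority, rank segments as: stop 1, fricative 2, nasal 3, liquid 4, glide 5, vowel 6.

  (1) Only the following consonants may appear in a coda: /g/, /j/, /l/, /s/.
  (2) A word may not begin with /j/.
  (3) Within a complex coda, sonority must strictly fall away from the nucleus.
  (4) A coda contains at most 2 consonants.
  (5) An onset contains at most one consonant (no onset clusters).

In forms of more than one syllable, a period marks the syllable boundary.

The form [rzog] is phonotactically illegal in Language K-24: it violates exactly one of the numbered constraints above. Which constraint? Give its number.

5

[rzog]: syllable 1 onset /rz/ has 2 consonants (> 1).
This is a violation of constraint 5: "An onset contains at most one consonant (no onset clusters)."
The remaining constraints (1, 2, 3, 4) are satisfied.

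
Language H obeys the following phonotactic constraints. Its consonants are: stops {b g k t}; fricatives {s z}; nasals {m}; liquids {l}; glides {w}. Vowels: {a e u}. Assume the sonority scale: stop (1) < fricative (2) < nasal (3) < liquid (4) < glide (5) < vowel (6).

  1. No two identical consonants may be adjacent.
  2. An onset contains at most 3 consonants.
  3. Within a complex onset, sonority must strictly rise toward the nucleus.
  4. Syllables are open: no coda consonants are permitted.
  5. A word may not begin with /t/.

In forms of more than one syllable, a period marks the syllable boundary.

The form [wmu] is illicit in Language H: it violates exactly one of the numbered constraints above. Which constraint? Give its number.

3

[wmu]: syllable 1 onset /wm/: /w/ (glide, 5) → /m/ (nasal, 3) does not rise.
This is a violation of constraint 3: "Within a complex onset, sonority must strictly rise toward the nucleus."
The remaining constraints (1, 2, 4, 5) are satisfied.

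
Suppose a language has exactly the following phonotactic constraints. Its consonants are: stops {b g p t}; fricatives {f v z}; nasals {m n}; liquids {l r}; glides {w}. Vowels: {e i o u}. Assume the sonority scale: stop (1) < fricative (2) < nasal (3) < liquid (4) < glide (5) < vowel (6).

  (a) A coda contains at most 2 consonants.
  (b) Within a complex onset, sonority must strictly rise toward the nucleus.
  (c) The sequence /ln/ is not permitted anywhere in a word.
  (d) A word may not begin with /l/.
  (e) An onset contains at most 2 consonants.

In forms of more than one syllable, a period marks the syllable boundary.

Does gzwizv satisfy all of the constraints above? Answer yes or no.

no

gzwizv — violates constraint (e): syllable 1 onset /gzw/ has 3 consonants (> 2) → phonotactically illegal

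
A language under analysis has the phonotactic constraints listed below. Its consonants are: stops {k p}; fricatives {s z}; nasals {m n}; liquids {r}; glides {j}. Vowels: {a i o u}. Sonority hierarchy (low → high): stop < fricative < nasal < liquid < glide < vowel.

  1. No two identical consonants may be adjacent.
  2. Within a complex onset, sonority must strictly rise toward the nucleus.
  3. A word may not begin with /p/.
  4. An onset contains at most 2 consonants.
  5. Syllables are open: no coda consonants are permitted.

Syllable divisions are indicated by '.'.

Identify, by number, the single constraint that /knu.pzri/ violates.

/knu.pzri/: syllable 2 onset /pzr/ has 3 consonants (> 2).
This is a violation of constraint 4: "An onset contains at most 2 consonants."
The remaining constraints (1, 2, 3, 5) are satisfied.

4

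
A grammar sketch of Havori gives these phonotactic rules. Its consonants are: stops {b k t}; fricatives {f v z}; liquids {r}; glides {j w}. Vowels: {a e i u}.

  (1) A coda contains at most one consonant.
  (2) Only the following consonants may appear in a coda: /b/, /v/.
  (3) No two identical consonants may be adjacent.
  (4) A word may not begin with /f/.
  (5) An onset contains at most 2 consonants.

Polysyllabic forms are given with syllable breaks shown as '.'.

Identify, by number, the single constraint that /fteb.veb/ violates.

/fteb.veb/: word begins with /f/.
This is a violation of constraint 4: "A word may not begin with /f/."
The remaining constraints (1, 2, 3, 5) are satisfied.

4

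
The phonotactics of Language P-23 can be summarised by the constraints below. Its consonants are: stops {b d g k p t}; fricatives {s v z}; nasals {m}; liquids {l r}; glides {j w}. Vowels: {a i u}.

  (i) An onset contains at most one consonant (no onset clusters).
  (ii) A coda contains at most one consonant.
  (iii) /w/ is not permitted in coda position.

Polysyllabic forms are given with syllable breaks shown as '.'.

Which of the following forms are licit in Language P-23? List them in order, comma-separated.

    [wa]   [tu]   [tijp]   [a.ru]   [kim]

[wa] — σ1 onset /w/, coda /∅/ ok → licit
[tu] — σ1 onset /t/, coda /∅/ ok → licit
[tijp] — violates constraint (ii): syllable 1 coda /jp/ has 2 consonants (> 1) → illicit
[a.ru] — σ1 onset /∅/, coda /∅/ ok; σ2 onset /r/, coda /∅/ ok → licit
[kim] — σ1 onset /k/, coda /m/ ok → licit

[wa], [tu], [a.ru], [kim]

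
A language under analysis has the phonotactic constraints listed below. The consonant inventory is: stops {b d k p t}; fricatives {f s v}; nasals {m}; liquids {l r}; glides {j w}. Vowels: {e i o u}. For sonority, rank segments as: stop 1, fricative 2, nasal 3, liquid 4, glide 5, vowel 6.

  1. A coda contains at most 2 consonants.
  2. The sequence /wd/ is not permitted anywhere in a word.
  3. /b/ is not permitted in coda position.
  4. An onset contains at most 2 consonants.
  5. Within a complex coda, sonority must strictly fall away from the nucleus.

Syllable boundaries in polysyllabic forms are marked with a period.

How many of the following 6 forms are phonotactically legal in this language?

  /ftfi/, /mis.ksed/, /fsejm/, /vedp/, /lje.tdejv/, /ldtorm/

/ftfi/ — violates constraint 4: syllable 1 onset /ftf/ has 3 consonants (> 2) → phonotactically illegal
/mis.ksed/ — σ1 onset /m/, coda /s/ ok; σ2 onset /ks/ (2C), coda /d/ ok → phonotactically legal
/fsejm/ — σ1 onset /fs/ (2C), coda /jm/ (5→3 falls) ok → phonotactically legal
/vedp/ — violates constraint 5: syllable 1 coda /dp/: /d/ (stop, 1) → /p/ (stop, 1) does not fall → phonotactically illegal
/lje.tdejv/ — σ1 onset /lj/ (2C), coda /∅/ ok; σ2 onset /td/ (2C), coda /jv/ (5→2 falls) ok → phonotactically legal
/ldtorm/ — violates constraint 4: syllable 1 onset /ldt/ has 3 consonants (> 2) → phonotactically illegal
Phonotactically legal: /mis.ksed/, /fsejm/, /lje.tdejv/ → 3.

3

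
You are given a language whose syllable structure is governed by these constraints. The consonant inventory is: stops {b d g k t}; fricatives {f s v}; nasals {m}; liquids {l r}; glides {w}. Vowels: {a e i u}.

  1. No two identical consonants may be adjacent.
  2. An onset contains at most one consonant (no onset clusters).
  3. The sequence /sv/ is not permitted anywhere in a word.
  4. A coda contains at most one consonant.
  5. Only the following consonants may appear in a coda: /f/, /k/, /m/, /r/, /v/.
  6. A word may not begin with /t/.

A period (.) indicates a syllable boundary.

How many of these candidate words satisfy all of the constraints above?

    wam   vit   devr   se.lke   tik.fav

1

wam — σ1 onset /w/, coda /m/ ok → well-formed
vit — violates constraint 5: syllable 1 coda contains /t/, which is not a licensed coda consonant → ill-formed
devr — violates constraint 4: syllable 1 coda /vr/ has 2 consonants (> 1) → ill-formed
se.lke — violates constraint 2: syllable 2 onset /lk/ has 2 consonants (> 1) → ill-formed
tik.fav — violates constraint 6: word begins with /t/ → ill-formed
Well-formed: wam → 1.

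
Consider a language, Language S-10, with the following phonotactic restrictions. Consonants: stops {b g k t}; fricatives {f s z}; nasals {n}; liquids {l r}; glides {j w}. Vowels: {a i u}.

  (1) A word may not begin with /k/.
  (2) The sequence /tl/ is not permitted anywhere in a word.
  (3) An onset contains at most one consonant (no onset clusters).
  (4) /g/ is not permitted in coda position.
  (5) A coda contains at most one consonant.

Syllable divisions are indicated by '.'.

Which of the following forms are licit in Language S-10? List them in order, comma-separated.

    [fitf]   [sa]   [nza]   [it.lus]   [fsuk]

[sa]

[fitf] — violates constraint 5: syllable 1 coda /tf/ has 2 consonants (> 1) → illicit
[sa] — σ1 onset /s/, coda /∅/ ok → licit
[nza] — violates constraint 3: syllable 1 onset /nz/ has 2 consonants (> 1) → illicit
[it.lus] — violates constraint 2: contains banned sequence /tl/ → illicit
[fsuk] — violates constraint 3: syllable 1 onset /fs/ has 2 consonants (> 1) → illicit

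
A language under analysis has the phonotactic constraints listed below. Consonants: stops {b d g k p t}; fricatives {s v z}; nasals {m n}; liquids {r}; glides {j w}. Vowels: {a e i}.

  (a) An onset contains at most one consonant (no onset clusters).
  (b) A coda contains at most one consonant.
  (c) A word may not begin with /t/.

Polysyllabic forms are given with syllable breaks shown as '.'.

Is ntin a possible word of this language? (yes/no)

no

ntin — violates constraint (a): syllable 1 onset /nt/ has 2 consonants (> 1) → not permitted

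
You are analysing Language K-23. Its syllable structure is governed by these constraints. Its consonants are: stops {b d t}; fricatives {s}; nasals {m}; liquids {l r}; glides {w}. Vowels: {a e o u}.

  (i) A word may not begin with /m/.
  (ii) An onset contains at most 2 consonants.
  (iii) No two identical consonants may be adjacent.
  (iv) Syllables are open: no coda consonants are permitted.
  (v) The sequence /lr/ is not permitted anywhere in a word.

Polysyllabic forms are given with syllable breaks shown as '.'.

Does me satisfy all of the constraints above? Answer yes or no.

me — violates constraint (i): word begins with /m/ → ill-formed

no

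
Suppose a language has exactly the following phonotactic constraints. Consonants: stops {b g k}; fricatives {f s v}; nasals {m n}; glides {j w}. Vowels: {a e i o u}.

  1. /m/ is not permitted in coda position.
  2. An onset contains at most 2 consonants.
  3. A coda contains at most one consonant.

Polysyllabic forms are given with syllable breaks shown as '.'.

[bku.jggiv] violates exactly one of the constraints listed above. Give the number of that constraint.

[bku.jggiv]: syllable 2 onset /jgg/ has 3 consonants (> 2).
This is a violation of constraint 2: "An onset contains at most 2 consonants."
The remaining constraints (1, 3) are satisfied.

2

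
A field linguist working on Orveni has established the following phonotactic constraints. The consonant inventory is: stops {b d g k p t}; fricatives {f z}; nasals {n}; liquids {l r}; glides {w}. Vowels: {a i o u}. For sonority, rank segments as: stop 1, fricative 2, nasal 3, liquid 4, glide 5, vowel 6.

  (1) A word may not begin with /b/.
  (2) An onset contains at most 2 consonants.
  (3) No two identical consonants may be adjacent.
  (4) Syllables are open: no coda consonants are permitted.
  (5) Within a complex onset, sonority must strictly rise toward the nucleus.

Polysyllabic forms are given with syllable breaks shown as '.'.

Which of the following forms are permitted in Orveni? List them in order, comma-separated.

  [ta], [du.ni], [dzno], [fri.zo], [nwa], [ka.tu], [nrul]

[ta] — σ1 onset /t/, coda /∅/ ok → permitted
[du.ni] — σ1 onset /d/, coda /∅/ ok; σ2 onset /n/, coda /∅/ ok → permitted
[dzno] — violates constraint 2: syllable 1 onset /dzn/ has 3 consonants (> 2) → not permitted
[fri.zo] — σ1 onset /fr/ (2→4 rises), coda /∅/ ok; σ2 onset /z/, coda /∅/ ok → permitted
[nwa] — σ1 onset /nw/ (3→5 rises), coda /∅/ ok → permitted
[ka.tu] — σ1 onset /k/, coda /∅/ ok; σ2 onset /t/, coda /∅/ ok → permitted
[nrul] — violates constraint 4: syllable 1 coda /l/ has 1 consonant (> 0) → not permitted

[ta], [du.ni], [fri.zo], [nwa], [ka.tu]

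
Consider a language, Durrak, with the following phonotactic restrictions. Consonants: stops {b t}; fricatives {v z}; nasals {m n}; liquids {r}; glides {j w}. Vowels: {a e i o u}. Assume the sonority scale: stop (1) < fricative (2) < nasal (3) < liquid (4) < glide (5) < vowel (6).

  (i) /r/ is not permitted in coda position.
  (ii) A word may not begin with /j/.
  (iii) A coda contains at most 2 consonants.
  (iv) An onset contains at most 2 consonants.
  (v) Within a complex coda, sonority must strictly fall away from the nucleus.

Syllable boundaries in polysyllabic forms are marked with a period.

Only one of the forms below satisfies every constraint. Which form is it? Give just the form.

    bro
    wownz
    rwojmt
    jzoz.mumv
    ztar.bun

bro

bro — σ1 onset /br/ (2C), coda /∅/ ok → licit
wownz — violates constraint (iii): syllable 1 coda /wnz/ has 3 consonants (> 2) → illicit
rwojmt — violates constraint (iii): syllable 1 coda /jmt/ has 3 consonants (> 2) → illicit
jzoz.mumv — violates constraint (ii): word begins with /j/ → illicit
ztar.bun — violates constraint (i): syllable 1 coda contains /r/ → illicit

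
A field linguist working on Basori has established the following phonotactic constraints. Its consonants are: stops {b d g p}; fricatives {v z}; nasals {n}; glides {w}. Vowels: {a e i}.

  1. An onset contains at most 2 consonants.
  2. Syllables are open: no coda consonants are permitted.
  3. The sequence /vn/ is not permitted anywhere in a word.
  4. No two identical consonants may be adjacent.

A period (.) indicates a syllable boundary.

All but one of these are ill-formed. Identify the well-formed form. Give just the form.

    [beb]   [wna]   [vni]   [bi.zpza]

[wna]

[beb] — violates constraint 2: syllable 1 coda /b/ has 1 consonant (> 0) → ill-formed
[wna] — σ1 onset /wn/ (2C), coda /∅/ ok → well-formed
[vni] — violates constraint 3: contains banned sequence /vn/ → ill-formed
[bi.zpza] — violates constraint 1: syllable 2 onset /zpz/ has 3 consonants (> 2) → ill-formed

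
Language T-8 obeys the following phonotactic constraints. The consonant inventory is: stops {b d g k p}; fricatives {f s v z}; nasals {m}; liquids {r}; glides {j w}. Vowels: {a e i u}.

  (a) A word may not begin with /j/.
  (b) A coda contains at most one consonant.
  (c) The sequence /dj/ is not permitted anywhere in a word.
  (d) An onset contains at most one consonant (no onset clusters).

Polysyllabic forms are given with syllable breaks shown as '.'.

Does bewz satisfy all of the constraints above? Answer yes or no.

no

bewz — violates constraint (b): syllable 1 coda /wz/ has 2 consonants (> 1) → ill-formed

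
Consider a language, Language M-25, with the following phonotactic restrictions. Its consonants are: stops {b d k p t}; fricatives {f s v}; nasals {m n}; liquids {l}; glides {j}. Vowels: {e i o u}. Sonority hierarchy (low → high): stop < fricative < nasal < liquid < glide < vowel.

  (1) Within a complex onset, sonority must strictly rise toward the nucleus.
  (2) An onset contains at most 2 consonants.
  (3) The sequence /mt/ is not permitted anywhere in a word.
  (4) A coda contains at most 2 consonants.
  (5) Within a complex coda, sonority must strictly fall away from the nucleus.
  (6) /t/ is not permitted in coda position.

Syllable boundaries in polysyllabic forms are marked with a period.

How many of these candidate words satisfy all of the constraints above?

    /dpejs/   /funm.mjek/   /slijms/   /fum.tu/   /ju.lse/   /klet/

/dpejs/ — violates constraint 1: syllable 1 onset /dp/: /d/ (stop, 1) → /p/ (stop, 1) does not rise → illicit
/funm.mjek/ — violates constraint 5: syllable 1 coda /nm/: /n/ (nasal, 3) → /m/ (nasal, 3) does not fall → illicit
/slijms/ — violates constraint 4: syllable 1 coda /jms/ has 3 consonants (> 2) → illicit
/fum.tu/ — violates constraint 3: contains banned sequence /mt/ → illicit
/ju.lse/ — violates constraint 1: syllable 2 onset /ls/: /l/ (liquid, 4) → /s/ (fricative, 2) does not rise → illicit
/klet/ — violates constraint 6: syllable 1 coda contains /t/ → illicit
No form is licit → 0.

0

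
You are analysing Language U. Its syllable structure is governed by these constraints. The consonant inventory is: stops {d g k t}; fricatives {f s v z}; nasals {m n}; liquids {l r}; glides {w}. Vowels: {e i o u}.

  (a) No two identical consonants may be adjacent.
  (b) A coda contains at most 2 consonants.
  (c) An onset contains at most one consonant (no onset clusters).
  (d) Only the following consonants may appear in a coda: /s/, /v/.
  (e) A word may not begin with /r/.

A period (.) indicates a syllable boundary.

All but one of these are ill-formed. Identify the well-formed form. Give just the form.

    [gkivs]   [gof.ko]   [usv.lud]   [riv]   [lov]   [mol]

[lov]

[gkivs] — violates constraint (c): syllable 1 onset /gk/ has 2 consonants (> 1) → ill-formed
[gof.ko] — violates constraint (d): syllable 1 coda contains /f/, which is not a licensed coda consonant → ill-formed
[usv.lud] — violates constraint (d): syllable 2 coda contains /d/, which is not a licensed coda consonant → ill-formed
[riv] — violates constraint (e): word begins with /r/ → ill-formed
[lov] — σ1 onset /l/, coda /v/ ok → well-formed
[mol] — violates constraint (d): syllable 1 coda contains /l/, which is not a licensed coda consonant → ill-formed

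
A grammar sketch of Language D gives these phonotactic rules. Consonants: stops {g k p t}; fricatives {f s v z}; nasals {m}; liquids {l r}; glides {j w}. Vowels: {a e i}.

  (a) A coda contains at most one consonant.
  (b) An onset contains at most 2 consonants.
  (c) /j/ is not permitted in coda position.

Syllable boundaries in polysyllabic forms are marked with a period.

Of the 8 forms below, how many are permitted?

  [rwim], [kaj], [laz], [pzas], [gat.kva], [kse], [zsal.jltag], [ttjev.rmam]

5

[rwim] — σ1 onset /rw/ (2C), coda /m/ ok → permitted
[kaj] — violates constraint (c): syllable 1 coda contains /j/ → not permitted
[laz] — σ1 onset /l/, coda /z/ ok → permitted
[pzas] — σ1 onset /pz/ (2C), coda /s/ ok → permitted
[gat.kva] — σ1 onset /g/, coda /t/ ok; σ2 onset /kv/ (2C), coda /∅/ ok → permitted
[kse] — σ1 onset /ks/ (2C), coda /∅/ ok → permitted
[zsal.jltag] — violates constraint (b): syllable 2 onset /jlt/ has 3 consonants (> 2) → not permitted
[ttjev.rmam] — violates constraint (b): syllable 1 onset /ttj/ has 3 consonants (> 2) → not permitted
Permitted: [rwim], [laz], [pzas], [gat.kva], [kse] → 5.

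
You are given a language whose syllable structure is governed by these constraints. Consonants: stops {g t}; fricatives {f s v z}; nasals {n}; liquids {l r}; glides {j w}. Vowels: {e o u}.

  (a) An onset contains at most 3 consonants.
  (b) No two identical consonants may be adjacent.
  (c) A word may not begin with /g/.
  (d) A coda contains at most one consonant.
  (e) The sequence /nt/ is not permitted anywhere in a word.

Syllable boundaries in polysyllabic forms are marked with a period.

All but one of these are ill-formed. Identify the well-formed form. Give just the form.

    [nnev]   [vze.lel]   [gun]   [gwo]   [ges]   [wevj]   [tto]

[nnev] — violates constraint (b): adjacent identical consonants /nn/ → ill-formed
[vze.lel] — σ1 onset /vz/ (2C), coda /∅/ ok; σ2 onset /l/, coda /l/ ok → well-formed
[gun] — violates constraint (c): word begins with /g/ → ill-formed
[gwo] — violates constraint (c): word begins with /g/ → ill-formed
[ges] — violates constraint (c): word begins with /g/ → ill-formed
[wevj] — violates constraint (d): syllable 1 coda /vj/ has 2 consonants (> 1) → ill-formed
[tto] — violates constraint (b): adjacent identical consonants /tt/ → ill-formed

[vze.lel]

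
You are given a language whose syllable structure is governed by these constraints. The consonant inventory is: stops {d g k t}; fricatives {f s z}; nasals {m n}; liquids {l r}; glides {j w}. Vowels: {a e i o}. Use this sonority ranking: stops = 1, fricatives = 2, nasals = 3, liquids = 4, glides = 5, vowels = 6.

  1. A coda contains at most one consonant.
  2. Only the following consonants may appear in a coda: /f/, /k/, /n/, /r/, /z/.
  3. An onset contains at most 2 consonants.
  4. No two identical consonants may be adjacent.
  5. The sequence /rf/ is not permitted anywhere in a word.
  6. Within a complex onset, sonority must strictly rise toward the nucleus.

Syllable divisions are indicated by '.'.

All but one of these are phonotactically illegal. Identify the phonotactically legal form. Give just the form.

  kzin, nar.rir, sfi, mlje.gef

kzin — σ1 onset /kz/ (1→2 rises), coda /n/ ok → phonotactically legal
nar.rir — violates constraint 4: adjacent identical consonants /rr/ → phonotactically illegal
sfi — violates constraint 6: syllable 1 onset /sf/: /s/ (fricative, 2) → /f/ (fricative, 2) does not rise → phonotactically illegal
mlje.gef — violates constraint 3: syllable 1 onset /mlj/ has 3 consonants (> 2) → phonotactically illegal

kzin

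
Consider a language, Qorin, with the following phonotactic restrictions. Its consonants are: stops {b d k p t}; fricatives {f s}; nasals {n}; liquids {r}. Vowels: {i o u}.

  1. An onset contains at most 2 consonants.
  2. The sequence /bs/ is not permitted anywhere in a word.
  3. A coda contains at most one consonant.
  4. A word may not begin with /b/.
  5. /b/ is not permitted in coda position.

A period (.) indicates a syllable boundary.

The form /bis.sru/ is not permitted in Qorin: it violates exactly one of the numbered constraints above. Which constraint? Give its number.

4

/bis.sru/: word begins with /b/.
This is a violation of constraint 4: "A word may not begin with /b/."
The remaining constraints (1, 2, 3, 5) are satisfied.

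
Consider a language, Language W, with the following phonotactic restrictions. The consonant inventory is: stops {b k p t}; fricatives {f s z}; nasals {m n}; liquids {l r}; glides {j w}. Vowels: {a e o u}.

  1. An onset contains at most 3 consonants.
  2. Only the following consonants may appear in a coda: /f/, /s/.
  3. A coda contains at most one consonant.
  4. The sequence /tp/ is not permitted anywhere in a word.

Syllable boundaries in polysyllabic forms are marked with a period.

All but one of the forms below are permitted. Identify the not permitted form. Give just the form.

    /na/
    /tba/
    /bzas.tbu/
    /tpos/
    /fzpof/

/tpos/

/na/ — σ1 onset /n/, coda /∅/ ok → permitted
/tba/ — σ1 onset /tb/ (2C), coda /∅/ ok → permitted
/bzas.tbu/ — σ1 onset /bz/ (2C), coda /s/ ok; σ2 onset /tb/ (2C), coda /∅/ ok → permitted
/tpos/ — violates constraint 4: contains banned sequence /tp/ → not permitted
/fzpof/ — σ1 onset /fzp/ (3C), coda /f/ ok → permitted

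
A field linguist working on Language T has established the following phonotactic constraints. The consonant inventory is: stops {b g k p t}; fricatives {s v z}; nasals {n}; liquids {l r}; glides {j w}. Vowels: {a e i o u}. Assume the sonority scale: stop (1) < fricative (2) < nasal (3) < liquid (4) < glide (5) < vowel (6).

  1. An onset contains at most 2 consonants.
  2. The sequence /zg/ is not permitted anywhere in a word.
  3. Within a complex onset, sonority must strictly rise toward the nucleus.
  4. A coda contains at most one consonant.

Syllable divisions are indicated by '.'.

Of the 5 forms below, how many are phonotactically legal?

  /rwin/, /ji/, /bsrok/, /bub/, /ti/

4

/rwin/ — σ1 onset /rw/ (4→5 rises), coda /n/ ok → phonotactically legal
/ji/ — σ1 onset /j/, coda /∅/ ok → phonotactically legal
/bsrok/ — violates constraint 1: syllable 1 onset /bsr/ has 3 consonants (> 2) → phonotactically illegal
/bub/ — σ1 onset /b/, coda /b/ ok → phonotactically legal
/ti/ — σ1 onset /t/, coda /∅/ ok → phonotactically legal
Phonotactically legal: /rwin/, /ji/, /bub/, /ti/ → 4.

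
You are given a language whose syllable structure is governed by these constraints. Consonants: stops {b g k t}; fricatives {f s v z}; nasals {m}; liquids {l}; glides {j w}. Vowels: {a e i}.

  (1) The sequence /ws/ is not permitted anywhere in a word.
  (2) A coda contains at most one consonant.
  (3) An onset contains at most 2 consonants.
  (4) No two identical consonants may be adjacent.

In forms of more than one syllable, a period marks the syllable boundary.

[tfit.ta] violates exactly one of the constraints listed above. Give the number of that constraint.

[tfit.ta]: adjacent identical consonants /tt/.
This is a violation of constraint 4: "No two identical consonants may be adjacent."
The remaining constraints (1, 2, 3) are satisfied.

4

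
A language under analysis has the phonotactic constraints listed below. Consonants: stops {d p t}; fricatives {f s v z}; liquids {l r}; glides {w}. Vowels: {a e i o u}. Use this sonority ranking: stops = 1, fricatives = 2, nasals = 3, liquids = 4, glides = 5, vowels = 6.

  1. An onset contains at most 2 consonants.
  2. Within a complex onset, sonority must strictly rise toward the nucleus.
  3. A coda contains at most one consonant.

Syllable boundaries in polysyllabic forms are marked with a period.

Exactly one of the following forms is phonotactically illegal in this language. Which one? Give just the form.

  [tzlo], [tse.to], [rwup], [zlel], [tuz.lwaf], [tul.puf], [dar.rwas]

[tzlo]

[tzlo] — violates constraint 1: syllable 1 onset /tzl/ has 3 consonants (> 2) → phonotactically illegal
[tse.to] — σ1 onset /ts/ (1→2 rises), coda /∅/ ok; σ2 onset /t/, coda /∅/ ok → phonotactically legal
[rwup] — σ1 onset /rw/ (4→5 rises), coda /p/ ok → phonotactically legal
[zlel] — σ1 onset /zl/ (2→4 rises), coda /l/ ok → phonotactically legal
[tuz.lwaf] — σ1 onset /t/, coda /z/ ok; σ2 onset /lw/ (4→5 rises), coda /f/ ok → phonotactically legal
[tul.puf] — σ1 onset /t/, coda /l/ ok; σ2 onset /p/, coda /f/ ok → phonotactically legal
[dar.rwas] — σ1 onset /d/, coda /r/ ok; σ2 onset /rw/ (4→5 rises), coda /s/ ok → phonotactically legal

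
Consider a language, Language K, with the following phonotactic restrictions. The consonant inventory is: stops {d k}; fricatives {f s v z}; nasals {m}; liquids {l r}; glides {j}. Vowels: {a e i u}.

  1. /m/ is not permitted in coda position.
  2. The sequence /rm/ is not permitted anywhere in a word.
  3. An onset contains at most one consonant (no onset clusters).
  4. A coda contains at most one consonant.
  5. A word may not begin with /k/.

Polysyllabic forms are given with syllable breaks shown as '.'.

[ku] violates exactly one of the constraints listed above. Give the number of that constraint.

[ku]: word begins with /k/.
This is a violation of constraint 5: "A word may not begin with /k/."
The remaining constraints (1, 2, 3, 4) are satisfied.

5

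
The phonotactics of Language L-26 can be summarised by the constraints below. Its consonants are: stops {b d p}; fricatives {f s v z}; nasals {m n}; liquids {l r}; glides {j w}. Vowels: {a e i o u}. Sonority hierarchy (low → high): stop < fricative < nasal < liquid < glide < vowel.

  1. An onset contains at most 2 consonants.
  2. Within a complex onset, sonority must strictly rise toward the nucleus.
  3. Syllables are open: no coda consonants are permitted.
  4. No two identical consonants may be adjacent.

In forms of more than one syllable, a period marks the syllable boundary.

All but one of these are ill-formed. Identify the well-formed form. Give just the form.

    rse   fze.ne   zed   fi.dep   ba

ba

rse — violates constraint 2: syllable 1 onset /rs/: /r/ (liquid, 4) → /s/ (fricative, 2) does not rise → ill-formed
fze.ne — violates constraint 2: syllable 1 onset /fz/: /f/ (fricative, 2) → /z/ (fricative, 2) does not rise → ill-formed
zed — violates constraint 3: syllable 1 coda /d/ has 1 consonant (> 0) → ill-formed
fi.dep — violates constraint 3: syllable 2 coda /p/ has 1 consonant (> 0) → ill-formed
ba — σ1 onset /b/, coda /∅/ ok → well-formed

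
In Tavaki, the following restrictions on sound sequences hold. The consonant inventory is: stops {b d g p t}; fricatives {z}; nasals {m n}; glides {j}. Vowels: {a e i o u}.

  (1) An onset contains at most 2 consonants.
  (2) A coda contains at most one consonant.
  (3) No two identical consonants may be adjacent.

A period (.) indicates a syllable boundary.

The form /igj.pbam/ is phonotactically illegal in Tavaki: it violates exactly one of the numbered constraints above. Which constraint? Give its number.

/igj.pbam/: syllable 1 coda /gj/ has 2 consonants (> 1).
This is a violation of constraint 2: "A coda contains at most one consonant."
The remaining constraints (1, 3) are satisfied.

2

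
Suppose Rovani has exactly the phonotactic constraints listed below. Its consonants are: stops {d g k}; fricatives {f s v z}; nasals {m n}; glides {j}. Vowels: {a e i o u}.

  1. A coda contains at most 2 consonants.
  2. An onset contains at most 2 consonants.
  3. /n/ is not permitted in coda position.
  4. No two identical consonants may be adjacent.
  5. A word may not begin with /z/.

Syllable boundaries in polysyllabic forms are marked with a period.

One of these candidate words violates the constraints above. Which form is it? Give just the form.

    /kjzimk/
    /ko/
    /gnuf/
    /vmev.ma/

/kjzimk/

/kjzimk/ — violates constraint 2: syllable 1 onset /kjz/ has 3 consonants (> 2) → phonotactically illegal
/ko/ — σ1 onset /k/, coda /∅/ ok → phonotactically legal
/gnuf/ — σ1 onset /gn/ (2C), coda /f/ ok → phonotactically legal
/vmev.ma/ — σ1 onset /vm/ (2C), coda /v/ ok; σ2 onset /m/, coda /∅/ ok → phonotactically legal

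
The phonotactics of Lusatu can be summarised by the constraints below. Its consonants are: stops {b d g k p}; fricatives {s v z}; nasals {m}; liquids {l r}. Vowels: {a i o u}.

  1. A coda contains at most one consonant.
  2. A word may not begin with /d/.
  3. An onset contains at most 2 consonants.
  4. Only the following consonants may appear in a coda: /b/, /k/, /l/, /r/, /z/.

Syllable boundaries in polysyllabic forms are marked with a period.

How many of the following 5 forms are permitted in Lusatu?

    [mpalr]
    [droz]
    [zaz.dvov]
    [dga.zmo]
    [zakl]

[mpalr] — violates constraint 1: syllable 1 coda /lr/ has 2 consonants (> 1) → not permitted
[droz] — violates constraint 2: word begins with /d/ → not permitted
[zaz.dvov] — violates constraint 4: syllable 2 coda contains /v/, which is not a licensed coda consonant → not permitted
[dga.zmo] — violates constraint 2: word begins with /d/ → not permitted
[zakl] — violates constraint 1: syllable 1 coda /kl/ has 2 consonants (> 1) → not permitted
No form is permitted → 0.

0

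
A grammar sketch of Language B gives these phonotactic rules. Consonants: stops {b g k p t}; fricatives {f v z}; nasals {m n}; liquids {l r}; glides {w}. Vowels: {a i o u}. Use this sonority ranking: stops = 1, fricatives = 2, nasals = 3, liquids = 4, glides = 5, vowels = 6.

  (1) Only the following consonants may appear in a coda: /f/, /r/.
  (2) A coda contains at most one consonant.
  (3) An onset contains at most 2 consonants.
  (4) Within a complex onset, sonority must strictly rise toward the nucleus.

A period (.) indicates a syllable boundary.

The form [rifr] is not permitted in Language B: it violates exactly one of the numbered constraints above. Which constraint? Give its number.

[rifr]: syllable 1 coda /fr/ has 2 consonants (> 1).
This is a violation of constraint 2: "A coda contains at most one consonant."
The remaining constraints (1, 3, 4) are satisfied.

2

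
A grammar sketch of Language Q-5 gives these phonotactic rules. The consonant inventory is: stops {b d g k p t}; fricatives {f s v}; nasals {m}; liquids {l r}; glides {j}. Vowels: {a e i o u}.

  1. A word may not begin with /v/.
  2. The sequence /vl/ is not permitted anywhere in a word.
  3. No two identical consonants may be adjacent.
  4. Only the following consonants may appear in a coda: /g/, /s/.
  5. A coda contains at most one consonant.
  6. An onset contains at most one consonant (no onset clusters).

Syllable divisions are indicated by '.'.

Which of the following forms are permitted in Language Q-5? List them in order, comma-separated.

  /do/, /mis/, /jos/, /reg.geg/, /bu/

/do/, /mis/, /jos/, /bu/

/do/ — σ1 onset /d/, coda /∅/ ok → permitted
/mis/ — σ1 onset /m/, coda /s/ ok → permitted
/jos/ — σ1 onset /j/, coda /s/ ok → permitted
/reg.geg/ — violates constraint 3: adjacent identical consonants /gg/ → not permitted
/bu/ — σ1 onset /b/, coda /∅/ ok → permitted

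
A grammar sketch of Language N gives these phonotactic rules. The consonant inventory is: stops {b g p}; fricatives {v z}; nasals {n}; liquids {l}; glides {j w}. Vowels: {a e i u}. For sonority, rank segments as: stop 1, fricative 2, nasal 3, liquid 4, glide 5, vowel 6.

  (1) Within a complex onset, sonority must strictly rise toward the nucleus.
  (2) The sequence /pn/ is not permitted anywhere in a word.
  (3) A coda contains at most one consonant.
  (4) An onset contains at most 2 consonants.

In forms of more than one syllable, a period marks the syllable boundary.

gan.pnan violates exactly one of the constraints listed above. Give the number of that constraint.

gan.pnan: contains banned sequence /pn/.
This is a violation of constraint 2: "The sequence /pn/ is not permitted anywhere in a word."
The remaining constraints (1, 3, 4) are satisfied.

2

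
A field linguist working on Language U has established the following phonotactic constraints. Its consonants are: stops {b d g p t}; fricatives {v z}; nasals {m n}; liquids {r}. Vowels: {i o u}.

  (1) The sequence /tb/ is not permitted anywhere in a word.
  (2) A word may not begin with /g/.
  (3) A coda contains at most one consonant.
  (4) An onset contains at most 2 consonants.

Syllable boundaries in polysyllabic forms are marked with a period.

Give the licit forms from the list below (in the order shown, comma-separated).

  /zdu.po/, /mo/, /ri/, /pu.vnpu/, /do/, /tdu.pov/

/zdu.po/ — σ1 onset /zd/ (2C), coda /∅/ ok; σ2 onset /p/, coda /∅/ ok → licit
/mo/ — σ1 onset /m/, coda /∅/ ok → licit
/ri/ — σ1 onset /r/, coda /∅/ ok → licit
/pu.vnpu/ — violates constraint 4: syllable 2 onset /vnp/ has 3 consonants (> 2) → illicit
/do/ — σ1 onset /d/, coda /∅/ ok → licit
/tdu.pov/ — σ1 onset /td/ (2C), coda /∅/ ok; σ2 onset /p/, coda /v/ ok → licit

/zdu.po/, /mo/, /ri/, /do/, /tdu.pov/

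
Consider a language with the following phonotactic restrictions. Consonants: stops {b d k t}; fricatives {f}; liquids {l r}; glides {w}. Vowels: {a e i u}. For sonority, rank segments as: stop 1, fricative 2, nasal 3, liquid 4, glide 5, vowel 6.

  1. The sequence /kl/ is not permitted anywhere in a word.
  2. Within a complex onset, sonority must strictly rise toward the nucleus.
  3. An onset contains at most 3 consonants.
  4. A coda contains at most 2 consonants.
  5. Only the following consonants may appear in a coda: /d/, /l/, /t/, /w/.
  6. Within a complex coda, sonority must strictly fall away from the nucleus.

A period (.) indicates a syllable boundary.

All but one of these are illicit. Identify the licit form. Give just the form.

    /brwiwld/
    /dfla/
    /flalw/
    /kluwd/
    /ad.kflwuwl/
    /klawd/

/brwiwld/ — violates constraint 4: syllable 1 coda /wld/ has 3 consonants (> 2) → illicit
/dfla/ — σ1 onset /dfl/ (1→2→4 rises), coda /∅/ ok → licit
/flalw/ — violates constraint 6: syllable 1 coda /lw/: /l/ (liquid, 4) → /w/ (glide, 5) does not fall → illicit
/kluwd/ — violates constraint 1: contains banned sequence /kl/ → illicit
/ad.kflwuwl/ — violates constraint 3: syllable 2 onset /kflw/ has 4 consonants (> 3) → illicit
/klawd/ — violates constraint 1: contains banned sequence /kl/ → illicit

/dfla/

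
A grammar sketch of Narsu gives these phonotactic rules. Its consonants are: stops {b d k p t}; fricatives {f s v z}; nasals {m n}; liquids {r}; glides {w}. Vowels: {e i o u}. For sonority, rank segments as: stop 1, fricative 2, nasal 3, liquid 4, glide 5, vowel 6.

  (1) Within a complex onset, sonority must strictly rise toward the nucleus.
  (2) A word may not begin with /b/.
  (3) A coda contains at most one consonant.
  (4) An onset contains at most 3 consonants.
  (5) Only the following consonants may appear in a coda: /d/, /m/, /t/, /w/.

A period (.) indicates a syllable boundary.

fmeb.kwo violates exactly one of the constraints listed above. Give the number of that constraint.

5

fmeb.kwo: syllable 1 coda contains /b/, which is not a licensed coda consonant.
This is a violation of constraint 5: "Only the following consonants may appear in a coda: /d/, /m/, /t/, /w/."
The remaining constraints (1, 2, 3, 4) are satisfied.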